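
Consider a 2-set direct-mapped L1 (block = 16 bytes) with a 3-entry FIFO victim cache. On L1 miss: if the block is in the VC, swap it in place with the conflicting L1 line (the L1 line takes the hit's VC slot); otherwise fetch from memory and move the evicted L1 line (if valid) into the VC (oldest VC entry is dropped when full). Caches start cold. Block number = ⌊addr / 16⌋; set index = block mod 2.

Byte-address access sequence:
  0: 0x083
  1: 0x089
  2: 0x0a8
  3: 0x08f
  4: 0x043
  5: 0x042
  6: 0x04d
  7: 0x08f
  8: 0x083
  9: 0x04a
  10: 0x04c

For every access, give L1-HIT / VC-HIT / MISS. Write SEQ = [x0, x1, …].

SEQ = [MISS, L1-HIT, MISS, VC-HIT, MISS, L1-HIT, L1-HIT, VC-HIT, L1-HIT, VC-HIT, L1-HIT]

0: 0x83 (blk 8, set 0) → MISS  vc=[]
1: 0x89 (blk 8, set 0) → L1-HIT  vc=[]
2: 0xa8 (blk 10, set 0) → MISS  vc=[8]
3: 0x8f (blk 8, set 0) → VC-HIT  vc=[10]
4: 0x43 (blk 4, set 0) → MISS  vc=[10, 8]
5: 0x42 (blk 4, set 0) → L1-HIT  vc=[10, 8]
6: 0x4d (blk 4, set 0) → L1-HIT  vc=[10, 8]
7: 0x8f (blk 8, set 0) → VC-HIT  vc=[10, 4]
8: 0x83 (blk 8, set 0) → L1-HIT  vc=[10, 4]
9: 0x4a (blk 4, set 0) → VC-HIT  vc=[10, 8]
10: 0x4c (blk 4, set 0) → L1-HIT  vc=[10, 8]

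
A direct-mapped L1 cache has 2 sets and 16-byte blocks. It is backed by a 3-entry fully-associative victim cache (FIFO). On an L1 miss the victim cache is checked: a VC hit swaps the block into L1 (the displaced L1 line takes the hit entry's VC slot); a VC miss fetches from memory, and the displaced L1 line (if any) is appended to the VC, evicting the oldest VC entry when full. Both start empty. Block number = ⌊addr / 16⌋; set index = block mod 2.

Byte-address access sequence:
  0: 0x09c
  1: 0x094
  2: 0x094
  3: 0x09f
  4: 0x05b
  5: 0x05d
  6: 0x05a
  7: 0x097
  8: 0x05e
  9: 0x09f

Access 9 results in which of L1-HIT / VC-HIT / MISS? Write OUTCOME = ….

#0 0x9c→b9/s1 MISS; vc=[]
#1 0x94→b9/s1 L1-HIT; vc=[]
#2 0x94→b9/s1 L1-HIT; vc=[]
#3 0x9f→b9/s1 L1-HIT; vc=[]
#4 0x5b→b5/s1 MISS; vc=[9]
#5 0x5d→b5/s1 L1-HIT; vc=[9]
#6 0x5a→b5/s1 L1-HIT; vc=[9]
#7 0x97→b9/s1 VC-HIT; vc=[5]
#8 0x5e→b5/s1 VC-HIT; vc=[9]
#9 0x9f→b9/s1 VC-HIT; vc=[5]

OUTCOME = VC-HIT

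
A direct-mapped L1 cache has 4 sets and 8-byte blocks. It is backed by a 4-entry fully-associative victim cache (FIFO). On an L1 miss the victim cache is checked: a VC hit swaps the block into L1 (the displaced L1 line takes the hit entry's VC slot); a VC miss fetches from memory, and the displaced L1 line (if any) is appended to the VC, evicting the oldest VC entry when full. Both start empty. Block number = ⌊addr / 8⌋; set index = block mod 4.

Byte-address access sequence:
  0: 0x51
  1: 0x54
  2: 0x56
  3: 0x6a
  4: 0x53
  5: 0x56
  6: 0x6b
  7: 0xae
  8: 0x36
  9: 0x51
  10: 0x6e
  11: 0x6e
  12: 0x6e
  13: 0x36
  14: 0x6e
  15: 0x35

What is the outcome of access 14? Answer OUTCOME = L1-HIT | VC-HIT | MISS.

OUTCOME = L1-HIT

  [0] addr=0x51 blk=10 s=2: MISS | VC []
  [1] addr=0x54 blk=10 s=2: L1-HIT | VC []
  [2] addr=0x56 blk=10 s=2: L1-HIT | VC []
  [3] addr=0x6a blk=13 s=1: MISS | VC []
  [4] addr=0x53 blk=10 s=2: L1-HIT | VC []
  [5] addr=0x56 blk=10 s=2: L1-HIT | VC []
  [6] addr=0x6b blk=13 s=1: L1-HIT | VC []
  [7] addr=0xae blk=21 s=1: MISS | VC [13]
  [8] addr=0x36 blk=6 s=2: MISS | VC [13, 10]
  [9] addr=0x51 blk=10 s=2: VC-HIT | VC [13, 6]
  [10] addr=0x6e blk=13 s=1: VC-HIT | VC [21, 6]
  [11] addr=0x6e blk=13 s=1: L1-HIT | VC [21, 6]
  [12] addr=0x6e blk=13 s=1: L1-HIT | VC [21, 6]
  [13] addr=0x36 blk=6 s=2: VC-HIT | VC [21, 10]
  [14] addr=0x6e blk=13 s=1: L1-HIT | VC [21, 10]
  [15] addr=0x35 blk=6 s=2: L1-HIT | VC [21, 10]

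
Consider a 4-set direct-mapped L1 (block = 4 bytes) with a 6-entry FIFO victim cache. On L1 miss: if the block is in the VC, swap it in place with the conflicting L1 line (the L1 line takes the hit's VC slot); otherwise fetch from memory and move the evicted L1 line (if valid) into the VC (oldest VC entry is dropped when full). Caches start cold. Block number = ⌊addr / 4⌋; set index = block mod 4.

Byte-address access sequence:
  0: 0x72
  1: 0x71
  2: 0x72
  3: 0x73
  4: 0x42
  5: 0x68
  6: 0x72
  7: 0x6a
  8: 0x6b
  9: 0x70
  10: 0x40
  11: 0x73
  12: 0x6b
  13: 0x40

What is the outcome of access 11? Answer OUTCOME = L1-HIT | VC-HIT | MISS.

OUTCOME = VC-HIT

#0 0x72→b28/s0 MISS; vc=[]
#1 0x71→b28/s0 L1-HIT; vc=[]
#2 0x72→b28/s0 L1-HIT; vc=[]
#3 0x73→b28/s0 L1-HIT; vc=[]
#4 0x42→b16/s0 MISS; vc=[28]
#5 0x68→b26/s2 MISS; vc=[28]
#6 0x72→b28/s0 VC-HIT; vc=[16]
#7 0x6a→b26/s2 L1-HIT; vc=[16]
#8 0x6b→b26/s2 L1-HIT; vc=[16]
#9 0x70→b28/s0 L1-HIT; vc=[16]
#10 0x40→b16/s0 VC-HIT; vc=[28]
#11 0x73→b28/s0 VC-HIT; vc=[16]
#12 0x6b→b26/s2 L1-HIT; vc=[16]
#13 0x40→b16/s0 VC-HIT; vc=[28]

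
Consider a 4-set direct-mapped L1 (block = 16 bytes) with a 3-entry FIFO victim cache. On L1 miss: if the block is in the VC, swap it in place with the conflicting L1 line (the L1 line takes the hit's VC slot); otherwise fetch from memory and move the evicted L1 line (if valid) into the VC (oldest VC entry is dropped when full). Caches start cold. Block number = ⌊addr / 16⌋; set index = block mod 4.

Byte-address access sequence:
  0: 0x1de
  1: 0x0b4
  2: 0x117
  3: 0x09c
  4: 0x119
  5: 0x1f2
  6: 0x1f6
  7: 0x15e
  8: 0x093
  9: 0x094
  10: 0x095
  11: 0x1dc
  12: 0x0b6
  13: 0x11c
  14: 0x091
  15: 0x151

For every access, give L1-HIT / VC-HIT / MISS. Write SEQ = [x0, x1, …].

0: 0x1de (blk 29, set 1) → MISS  vc=[]
1: 0xb4 (blk 11, set 3) → MISS  vc=[]
2: 0x117 (blk 17, set 1) → MISS  vc=[29]
3: 0x9c (blk 9, set 1) → MISS  vc=[29, 17]
4: 0x119 (blk 17, set 1) → VC-HIT  vc=[29, 9]
5: 0x1f2 (blk 31, set 3) → MISS  vc=[29, 9, 11]
6: 0x1f6 (blk 31, set 3) → L1-HIT  vc=[29, 9, 11]
7: 0x15e (blk 21, set 1) → MISS  vc=[9, 11, 17]
8: 0x93 (blk 9, set 1) → VC-HIT  vc=[21, 11, 17]
9: 0x94 (blk 9, set 1) → L1-HIT  vc=[21, 11, 17]
10: 0x95 (blk 9, set 1) → L1-HIT  vc=[21, 11, 17]
11: 0x1dc (blk 29, set 1) → MISS  vc=[11, 17, 9]
12: 0xb6 (blk 11, set 3) → VC-HIT  vc=[31, 17, 9]
13: 0x11c (blk 17, set 1) → VC-HIT  vc=[31, 29, 9]
14: 0x91 (blk 9, set 1) → VC-HIT  vc=[31, 29, 17]
15: 0x151 (blk 21, set 1) → MISS  vc=[29, 17, 9]

SEQ = [MISS, MISS, MISS, MISS, VC-HIT, MISS, L1-HIT, MISS, VC-HIT, L1-HIT, L1-HIT, MISS, VC-HIT, VC-HIT, VC-HIT, MISS]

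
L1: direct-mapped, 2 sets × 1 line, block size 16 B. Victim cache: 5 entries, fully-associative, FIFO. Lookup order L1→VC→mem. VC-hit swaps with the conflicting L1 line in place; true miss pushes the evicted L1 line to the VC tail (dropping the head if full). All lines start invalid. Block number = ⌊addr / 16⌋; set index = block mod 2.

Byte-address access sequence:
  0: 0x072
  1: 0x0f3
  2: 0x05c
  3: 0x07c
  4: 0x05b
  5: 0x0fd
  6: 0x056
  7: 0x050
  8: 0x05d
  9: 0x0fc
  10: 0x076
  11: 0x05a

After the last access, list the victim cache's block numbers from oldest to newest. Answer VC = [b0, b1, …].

VC = [15, 7]

#0 0x72→b7/s1 MISS; vc=[]
#1 0xf3→b15/s1 MISS; vc=[7]
#2 0x5c→b5/s1 MISS; vc=[7,15]
#3 0x7c→b7/s1 VC-HIT; vc=[5,15]
#4 0x5b→b5/s1 VC-HIT; vc=[7,15]
#5 0xfd→b15/s1 VC-HIT; vc=[7,5]
#6 0x56→b5/s1 VC-HIT; vc=[7,15]
#7 0x50→b5/s1 L1-HIT; vc=[7,15]
#8 0x5d→b5/s1 L1-HIT; vc=[7,15]
#9 0xfc→b15/s1 VC-HIT; vc=[7,5]
#10 0x76→b7/s1 VC-HIT; vc=[15,5]
#11 0x5a→b5/s1 VC-HIT; vc=[15,7]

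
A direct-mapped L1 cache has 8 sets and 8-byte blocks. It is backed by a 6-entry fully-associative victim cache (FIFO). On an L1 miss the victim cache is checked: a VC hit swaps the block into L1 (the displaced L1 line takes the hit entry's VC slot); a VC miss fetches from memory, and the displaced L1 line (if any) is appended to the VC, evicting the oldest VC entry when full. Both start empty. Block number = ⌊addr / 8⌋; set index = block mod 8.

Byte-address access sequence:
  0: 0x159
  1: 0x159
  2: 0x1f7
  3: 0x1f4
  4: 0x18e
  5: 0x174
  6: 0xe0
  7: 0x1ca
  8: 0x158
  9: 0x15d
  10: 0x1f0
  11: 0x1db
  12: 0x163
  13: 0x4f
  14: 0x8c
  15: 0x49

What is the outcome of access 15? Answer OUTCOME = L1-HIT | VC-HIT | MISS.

OUTCOME = VC-HIT

#0 0x159→b43/s3 MISS; vc=[]
#1 0x159→b43/s3 L1-HIT; vc=[]
#2 0x1f7→b62/s6 MISS; vc=[]
#3 0x1f4→b62/s6 L1-HIT; vc=[]
#4 0x18e→b49/s1 MISS; vc=[]
#5 0x174→b46/s6 MISS; vc=[62]
#6 0xe0→b28/s4 MISS; vc=[62]
#7 0x1ca→b57/s1 MISS; vc=[62,49]
#8 0x158→b43/s3 L1-HIT; vc=[62,49]
#9 0x15d→b43/s3 L1-HIT; vc=[62,49]
#10 0x1f0→b62/s6 VC-HIT; vc=[46,49]
#11 0x1db→b59/s3 MISS; vc=[46,49,43]
#12 0x163→b44/s4 MISS; vc=[46,49,43,28]
#13 0x4f→b9/s1 MISS; vc=[46,49,43,28,57]
#14 0x8c→b17/s1 MISS; vc=[46,49,43,28,57,9]
#15 0x49→b9/s1 VC-HIT; vc=[46,49,43,28,57,17]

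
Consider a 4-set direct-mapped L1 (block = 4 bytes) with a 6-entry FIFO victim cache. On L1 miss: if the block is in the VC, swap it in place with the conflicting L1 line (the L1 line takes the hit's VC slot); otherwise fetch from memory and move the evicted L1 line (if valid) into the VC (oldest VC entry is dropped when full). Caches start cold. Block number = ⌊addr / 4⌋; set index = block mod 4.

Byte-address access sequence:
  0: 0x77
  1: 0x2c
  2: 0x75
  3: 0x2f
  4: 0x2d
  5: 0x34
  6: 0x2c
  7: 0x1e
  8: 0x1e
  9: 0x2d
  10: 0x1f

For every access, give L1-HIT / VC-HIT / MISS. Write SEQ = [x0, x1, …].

0: 0x77 (blk 29, set 1) → MISS  vc=[]
1: 0x2c (blk 11, set 3) → MISS  vc=[]
2: 0x75 (blk 29, set 1) → L1-HIT  vc=[]
3: 0x2f (blk 11, set 3) → L1-HIT  vc=[]
4: 0x2d (blk 11, set 3) → L1-HIT  vc=[]
5: 0x34 (blk 13, set 1) → MISS  vc=[29]
6: 0x2c (blk 11, set 3) → L1-HIT  vc=[29]
7: 0x1e (blk 7, set 3) → MISS  vc=[29, 11]
8: 0x1e (blk 7, set 3) → L1-HIT  vc=[29, 11]
9: 0x2d (blk 11, set 3) → VC-HIT  vc=[29, 7]
10: 0x1f (blk 7, set 3) → VC-HIT  vc=[29, 11]

SEQ = [MISS, MISS, L1-HIT, L1-HIT, L1-HIT, MISS, L1-HIT, MISS, L1-HIT, VC-HIT, VC-HIT]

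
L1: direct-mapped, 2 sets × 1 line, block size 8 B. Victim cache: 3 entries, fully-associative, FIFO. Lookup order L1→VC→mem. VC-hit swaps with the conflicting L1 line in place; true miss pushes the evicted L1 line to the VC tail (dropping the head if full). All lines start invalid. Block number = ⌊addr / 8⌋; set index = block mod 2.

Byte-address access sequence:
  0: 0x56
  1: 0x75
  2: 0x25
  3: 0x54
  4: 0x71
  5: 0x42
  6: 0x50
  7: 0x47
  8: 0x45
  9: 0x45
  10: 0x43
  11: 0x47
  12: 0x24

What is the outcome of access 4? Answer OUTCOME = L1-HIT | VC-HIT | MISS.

  [0] addr=0x56 blk=10 s=0: MISS | VC []
  [1] addr=0x75 blk=14 s=0: MISS | VC [10]
  [2] addr=0x25 blk=4 s=0: MISS | VC [10, 14]
  [3] addr=0x54 blk=10 s=0: VC-HIT | VC [4, 14]
  [4] addr=0x71 blk=14 s=0: VC-HIT | VC [4, 10]
  [5] addr=0x42 blk=8 s=0: MISS | VC [4, 10, 14]
  [6] addr=0x50 blk=10 s=0: VC-HIT | VC [4, 8, 14]
  [7] addr=0x47 blk=8 s=0: VC-HIT | VC [4, 10, 14]
  [8] addr=0x45 blk=8 s=0: L1-HIT | VC [4, 10, 14]
  [9] addr=0x45 blk=8 s=0: L1-HIT | VC [4, 10, 14]
  [10] addr=0x43 blk=8 s=0: L1-HIT | VC [4, 10, 14]
  [11] addr=0x47 blk=8 s=0: L1-HIT | VC [4, 10, 14]
  [12] addr=0x24 blk=4 s=0: VC-HIT | VC [8, 10, 14]

OUTCOME = VC-HIT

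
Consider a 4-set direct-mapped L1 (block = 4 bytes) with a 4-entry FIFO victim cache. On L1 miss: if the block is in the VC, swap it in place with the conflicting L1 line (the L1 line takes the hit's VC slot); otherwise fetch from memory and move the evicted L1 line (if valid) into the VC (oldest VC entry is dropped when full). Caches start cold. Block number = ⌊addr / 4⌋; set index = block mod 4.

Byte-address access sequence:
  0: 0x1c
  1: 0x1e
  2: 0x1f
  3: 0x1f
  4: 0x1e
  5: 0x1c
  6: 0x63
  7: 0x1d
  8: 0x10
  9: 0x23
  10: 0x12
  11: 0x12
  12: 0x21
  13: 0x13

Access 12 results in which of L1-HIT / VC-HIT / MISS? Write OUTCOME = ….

OUTCOME = VC-HIT

  [0] addr=0x1c blk=7 s=3: MISS | VC []
  [1] addr=0x1e blk=7 s=3: L1-HIT | VC []
  [2] addr=0x1f blk=7 s=3: L1-HIT | VC []
  [3] addr=0x1f blk=7 s=3: L1-HIT | VC []
  [4] addr=0x1e blk=7 s=3: L1-HIT | VC []
  [5] addr=0x1c blk=7 s=3: L1-HIT | VC []
  [6] addr=0x63 blk=24 s=0: MISS | VC []
  [7] addr=0x1d blk=7 s=3: L1-HIT | VC []
  [8] addr=0x10 blk=4 s=0: MISS | VC [24]
  [9] addr=0x23 blk=8 s=0: MISS | VC [24, 4]
  [10] addr=0x12 blk=4 s=0: VC-HIT | VC [24, 8]
  [11] addr=0x12 blk=4 s=0: L1-HIT | VC [24, 8]
  [12] addr=0x21 blk=8 s=0: VC-HIT | VC [24, 4]
  [13] addr=0x13 blk=4 s=0: VC-HIT | VC [24, 8]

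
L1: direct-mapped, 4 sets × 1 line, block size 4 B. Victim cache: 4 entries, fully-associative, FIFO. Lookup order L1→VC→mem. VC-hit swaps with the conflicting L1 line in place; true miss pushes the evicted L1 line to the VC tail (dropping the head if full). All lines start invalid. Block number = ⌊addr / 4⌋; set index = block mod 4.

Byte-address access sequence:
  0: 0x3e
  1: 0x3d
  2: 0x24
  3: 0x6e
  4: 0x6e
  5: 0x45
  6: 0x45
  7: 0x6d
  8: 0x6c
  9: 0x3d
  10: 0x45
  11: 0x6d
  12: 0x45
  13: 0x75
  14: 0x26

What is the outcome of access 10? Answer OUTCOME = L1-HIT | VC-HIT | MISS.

OUTCOME = L1-HIT

  [0] addr=0x3e blk=15 s=3: MISS | VC []
  [1] addr=0x3d blk=15 s=3: L1-HIT | VC []
  [2] addr=0x24 blk=9 s=1: MISS | VC []
  [3] addr=0x6e blk=27 s=3: MISS | VC [15]
  [4] addr=0x6e blk=27 s=3: L1-HIT | VC [15]
  [5] addr=0x45 blk=17 s=1: MISS | VC [15, 9]
  [6] addr=0x45 blk=17 s=1: L1-HIT | VC [15, 9]
  [7] addr=0x6d blk=27 s=3: L1-HIT | VC [15, 9]
  [8] addr=0x6c blk=27 s=3: L1-HIT | VC [15, 9]
  [9] addr=0x3d blk=15 s=3: VC-HIT | VC [27, 9]
  [10] addr=0x45 blk=17 s=1: L1-HIT | VC [27, 9]
  [11] addr=0x6d blk=27 s=3: VC-HIT | VC [15, 9]
  [12] addr=0x45 blk=17 s=1: L1-HIT | VC [15, 9]
  [13] addr=0x75 blk=29 s=1: MISS | VC [15, 9, 17]
  [14] addr=0x26 blk=9 s=1: VC-HIT | VC [15, 29, 17]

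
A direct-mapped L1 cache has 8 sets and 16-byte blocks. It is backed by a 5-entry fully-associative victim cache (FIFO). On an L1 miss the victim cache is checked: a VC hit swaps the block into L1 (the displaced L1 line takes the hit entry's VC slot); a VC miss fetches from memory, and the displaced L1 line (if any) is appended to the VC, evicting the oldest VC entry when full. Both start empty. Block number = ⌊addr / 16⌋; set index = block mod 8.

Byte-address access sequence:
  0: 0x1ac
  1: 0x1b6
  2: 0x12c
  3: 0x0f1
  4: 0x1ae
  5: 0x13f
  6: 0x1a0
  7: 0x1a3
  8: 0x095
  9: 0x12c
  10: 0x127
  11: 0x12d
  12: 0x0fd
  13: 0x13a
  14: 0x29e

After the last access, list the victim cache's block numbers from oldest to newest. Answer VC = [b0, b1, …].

VC = [26, 27, 9]

  [0] addr=0x1ac blk=26 s=2: MISS | VC []
  [1] addr=0x1b6 blk=27 s=3: MISS | VC []
  [2] addr=0x12c blk=18 s=2: MISS | VC [26]
  [3] addr=0xf1 blk=15 s=7: MISS | VC [26]
  [4] addr=0x1ae blk=26 s=2: VC-HIT | VC [18]
  [5] addr=0x13f blk=19 s=3: MISS | VC [18, 27]
  [6] addr=0x1a0 blk=26 s=2: L1-HIT | VC [18, 27]
  [7] addr=0x1a3 blk=26 s=2: L1-HIT | VC [18, 27]
  [8] addr=0x95 blk=9 s=1: MISS | VC [18, 27]
  [9] addr=0x12c blk=18 s=2: VC-HIT | VC [26, 27]
  [10] addr=0x127 blk=18 s=2: L1-HIT | VC [26, 27]
  [11] addr=0x12d blk=18 s=2: L1-HIT | VC [26, 27]
  [12] addr=0xfd blk=15 s=7: L1-HIT | VC [26, 27]
  [13] addr=0x13a blk=19 s=3: L1-HIT | VC [26, 27]
  [14] addr=0x29e blk=41 s=1: MISS | VC [26, 27, 9]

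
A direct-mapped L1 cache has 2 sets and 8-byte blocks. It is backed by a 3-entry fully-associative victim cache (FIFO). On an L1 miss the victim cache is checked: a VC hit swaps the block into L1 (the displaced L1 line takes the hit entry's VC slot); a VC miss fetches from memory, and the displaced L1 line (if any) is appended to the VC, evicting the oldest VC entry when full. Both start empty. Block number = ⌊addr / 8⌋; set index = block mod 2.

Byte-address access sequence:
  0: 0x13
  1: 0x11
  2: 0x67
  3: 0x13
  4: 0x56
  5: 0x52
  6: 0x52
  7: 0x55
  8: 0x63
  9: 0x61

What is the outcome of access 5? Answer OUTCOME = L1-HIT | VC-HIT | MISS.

0: 0x13 (blk 2, set 0) → MISS  vc=[]
1: 0x11 (blk 2, set 0) → L1-HIT  vc=[]
2: 0x67 (blk 12, set 0) → MISS  vc=[2]
3: 0x13 (blk 2, set 0) → VC-HIT  vc=[12]
4: 0x56 (blk 10, set 0) → MISS  vc=[12, 2]
5: 0x52 (blk 10, set 0) → L1-HIT  vc=[12, 2]
6: 0x52 (blk 10, set 0) → L1-HIT  vc=[12, 2]
7: 0x55 (blk 10, set 0) → L1-HIT  vc=[12, 2]
8: 0x63 (blk 12, set 0) → VC-HIT  vc=[10, 2]
9: 0x61 (blk 12, set 0) → L1-HIT  vc=[10, 2]

OUTCOME = L1-HIT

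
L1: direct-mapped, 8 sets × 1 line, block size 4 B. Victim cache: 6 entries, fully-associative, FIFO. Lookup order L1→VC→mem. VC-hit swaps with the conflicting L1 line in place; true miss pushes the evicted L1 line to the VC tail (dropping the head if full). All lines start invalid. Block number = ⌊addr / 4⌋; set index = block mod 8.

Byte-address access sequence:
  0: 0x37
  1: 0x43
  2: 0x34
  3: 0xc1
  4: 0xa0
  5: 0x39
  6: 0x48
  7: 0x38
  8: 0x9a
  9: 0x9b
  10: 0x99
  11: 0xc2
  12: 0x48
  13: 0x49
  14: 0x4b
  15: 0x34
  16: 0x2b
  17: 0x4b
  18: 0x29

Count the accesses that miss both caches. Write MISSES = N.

MISSES = 8

#0 0x37→b13/s5 MISS; vc=[]
#1 0x43→b16/s0 MISS; vc=[]
#2 0x34→b13/s5 L1-HIT; vc=[]
#3 0xc1→b48/s0 MISS; vc=[16]
#4 0xa0→b40/s0 MISS; vc=[16,48]
#5 0x39→b14/s6 MISS; vc=[16,48]
#6 0x48→b18/s2 MISS; vc=[16,48]
#7 0x38→b14/s6 L1-HIT; vc=[16,48]
#8 0x9a→b38/s6 MISS; vc=[16,48,14]
#9 0x9b→b38/s6 L1-HIT; vc=[16,48,14]
#10 0x99→b38/s6 L1-HIT; vc=[16,48,14]
#11 0xc2→b48/s0 VC-HIT; vc=[16,40,14]
#12 0x48→b18/s2 L1-HIT; vc=[16,40,14]
#13 0x49→b18/s2 L1-HIT; vc=[16,40,14]
#14 0x4b→b18/s2 L1-HIT; vc=[16,40,14]
#15 0x34→b13/s5 L1-HIT; vc=[16,40,14]
#16 0x2b→b10/s2 MISS; vc=[16,40,14,18]
#17 0x4b→b18/s2 VC-HIT; vc=[16,40,14,10]
#18 0x29→b10/s2 VC-HIT; vc=[16,40,14,18]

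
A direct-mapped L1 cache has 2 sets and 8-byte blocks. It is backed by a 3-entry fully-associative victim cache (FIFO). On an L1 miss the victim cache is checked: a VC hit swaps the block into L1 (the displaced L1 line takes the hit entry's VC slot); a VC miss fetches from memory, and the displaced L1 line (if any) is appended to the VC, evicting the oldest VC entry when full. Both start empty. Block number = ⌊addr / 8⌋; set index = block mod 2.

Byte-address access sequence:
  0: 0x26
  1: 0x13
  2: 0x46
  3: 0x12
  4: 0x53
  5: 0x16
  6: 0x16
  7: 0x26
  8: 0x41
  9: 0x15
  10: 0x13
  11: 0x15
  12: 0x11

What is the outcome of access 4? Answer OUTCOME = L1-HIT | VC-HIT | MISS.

0: 0x26 (blk 4, set 0) → MISS  vc=[]
1: 0x13 (blk 2, set 0) → MISS  vc=[4]
2: 0x46 (blk 8, set 0) → MISS  vc=[4, 2]
3: 0x12 (blk 2, set 0) → VC-HIT  vc=[4, 8]
4: 0x53 (blk 10, set 0) → MISS  vc=[4, 8, 2]
5: 0x16 (blk 2, set 0) → VC-HIT  vc=[4, 8, 10]
6: 0x16 (blk 2, set 0) → L1-HIT  vc=[4, 8, 10]
7: 0x26 (blk 4, set 0) → VC-HIT  vc=[2, 8, 10]
8: 0x41 (blk 8, set 0) → VC-HIT  vc=[2, 4, 10]
9: 0x15 (blk 2, set 0) → VC-HIT  vc=[8, 4, 10]
10: 0x13 (blk 2, set 0) → L1-HIT  vc=[8, 4, 10]
11: 0x15 (blk 2, set 0) → L1-HIT  vc=[8, 4, 10]
12: 0x11 (blk 2, set 0) → L1-HIT  vc=[8, 4, 10]

OUTCOME = MISS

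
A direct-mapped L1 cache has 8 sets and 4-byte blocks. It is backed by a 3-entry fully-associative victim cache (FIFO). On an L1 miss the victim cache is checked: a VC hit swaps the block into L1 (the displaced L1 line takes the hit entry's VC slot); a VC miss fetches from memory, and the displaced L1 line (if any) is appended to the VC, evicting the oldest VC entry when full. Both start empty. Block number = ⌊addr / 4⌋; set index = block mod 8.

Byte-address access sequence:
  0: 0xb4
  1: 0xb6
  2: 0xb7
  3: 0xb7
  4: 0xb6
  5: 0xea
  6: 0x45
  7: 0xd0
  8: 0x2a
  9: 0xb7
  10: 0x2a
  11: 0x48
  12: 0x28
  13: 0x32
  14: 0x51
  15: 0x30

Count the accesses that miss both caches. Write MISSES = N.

#0 0xb4→b45/s5 MISS; vc=[]
#1 0xb6→b45/s5 L1-HIT; vc=[]
#2 0xb7→b45/s5 L1-HIT; vc=[]
#3 0xb7→b45/s5 L1-HIT; vc=[]
#4 0xb6→b45/s5 L1-HIT; vc=[]
#5 0xea→b58/s2 MISS; vc=[]
#6 0x45→b17/s1 MISS; vc=[]
#7 0xd0→b52/s4 MISS; vc=[]
#8 0x2a→b10/s2 MISS; vc=[58]
#9 0xb7→b45/s5 L1-HIT; vc=[58]
#10 0x2a→b10/s2 L1-HIT; vc=[58]
#11 0x48→b18/s2 MISS; vc=[58,10]
#12 0x28→b10/s2 VC-HIT; vc=[58,18]
#13 0x32→b12/s4 MISS; vc=[58,18,52]
#14 0x51→b20/s4 MISS; vc=[18,52,12]
#15 0x30→b12/s4 VC-HIT; vc=[18,52,20]

MISSES = 8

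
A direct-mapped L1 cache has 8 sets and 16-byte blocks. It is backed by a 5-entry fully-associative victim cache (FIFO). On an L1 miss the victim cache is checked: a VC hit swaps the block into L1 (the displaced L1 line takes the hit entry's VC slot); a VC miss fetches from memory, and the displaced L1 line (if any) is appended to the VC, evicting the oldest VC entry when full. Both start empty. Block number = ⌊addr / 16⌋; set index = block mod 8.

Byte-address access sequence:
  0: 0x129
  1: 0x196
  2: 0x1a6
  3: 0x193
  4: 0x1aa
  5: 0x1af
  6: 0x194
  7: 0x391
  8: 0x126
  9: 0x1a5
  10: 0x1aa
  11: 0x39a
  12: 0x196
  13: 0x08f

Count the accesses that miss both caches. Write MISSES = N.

MISSES = 5

#0 0x129→b18/s2 MISS; vc=[]
#1 0x196→b25/s1 MISS; vc=[]
#2 0x1a6→b26/s2 MISS; vc=[18]
#3 0x193→b25/s1 L1-HIT; vc=[18]
#4 0x1aa→b26/s2 L1-HIT; vc=[18]
#5 0x1af→b26/s2 L1-HIT; vc=[18]
#6 0x194→b25/s1 L1-HIT; vc=[18]
#7 0x391→b57/s1 MISS; vc=[18,25]
#8 0x126→b18/s2 VC-HIT; vc=[26,25]
#9 0x1a5→b26/s2 VC-HIT; vc=[18,25]
#10 0x1aa→b26/s2 L1-HIT; vc=[18,25]
#11 0x39a→b57/s1 L1-HIT; vc=[18,25]
#12 0x196→b25/s1 VC-HIT; vc=[18,57]
#13 0x8f→b8/s0 MISS; vc=[18,57]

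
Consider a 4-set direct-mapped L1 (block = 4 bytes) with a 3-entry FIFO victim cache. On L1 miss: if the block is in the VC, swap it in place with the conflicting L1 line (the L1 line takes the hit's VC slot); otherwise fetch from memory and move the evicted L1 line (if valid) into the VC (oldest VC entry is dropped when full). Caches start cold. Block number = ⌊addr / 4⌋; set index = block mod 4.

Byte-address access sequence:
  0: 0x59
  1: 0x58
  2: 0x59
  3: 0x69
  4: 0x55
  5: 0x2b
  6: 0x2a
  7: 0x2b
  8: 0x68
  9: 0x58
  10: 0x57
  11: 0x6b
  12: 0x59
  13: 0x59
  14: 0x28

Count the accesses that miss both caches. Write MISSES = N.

#0 0x59→b22/s2 MISS; vc=[]
#1 0x58→b22/s2 L1-HIT; vc=[]
#2 0x59→b22/s2 L1-HIT; vc=[]
#3 0x69→b26/s2 MISS; vc=[22]
#4 0x55→b21/s1 MISS; vc=[22]
#5 0x2b→b10/s2 MISS; vc=[22,26]
#6 0x2a→b10/s2 L1-HIT; vc=[22,26]
#7 0x2b→b10/s2 L1-HIT; vc=[22,26]
#8 0x68→b26/s2 VC-HIT; vc=[22,10]
#9 0x58→b22/s2 VC-HIT; vc=[26,10]
#10 0x57→b21/s1 L1-HIT; vc=[26,10]
#11 0x6b→b26/s2 VC-HIT; vc=[22,10]
#12 0x59→b22/s2 VC-HIT; vc=[26,10]
#13 0x59→b22/s2 L1-HIT; vc=[26,10]
#14 0x28→b10/s2 VC-HIT; vc=[26,22]

MISSES = 4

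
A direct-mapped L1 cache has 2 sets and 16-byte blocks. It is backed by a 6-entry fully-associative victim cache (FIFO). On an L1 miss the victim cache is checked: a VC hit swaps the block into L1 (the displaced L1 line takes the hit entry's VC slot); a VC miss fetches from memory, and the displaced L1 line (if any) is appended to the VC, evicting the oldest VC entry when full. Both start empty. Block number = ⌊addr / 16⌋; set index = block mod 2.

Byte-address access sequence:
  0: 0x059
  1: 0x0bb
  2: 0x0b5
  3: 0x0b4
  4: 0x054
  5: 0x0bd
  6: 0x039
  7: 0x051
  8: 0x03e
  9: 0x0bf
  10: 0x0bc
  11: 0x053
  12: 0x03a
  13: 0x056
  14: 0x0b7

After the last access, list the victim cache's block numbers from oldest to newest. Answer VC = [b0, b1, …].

#0 0x59→b5/s1 MISS; vc=[]
#1 0xbb→b11/s1 MISS; vc=[5]
#2 0xb5→b11/s1 L1-HIT; vc=[5]
#3 0xb4→b11/s1 L1-HIT; vc=[5]
#4 0x54→b5/s1 VC-HIT; vc=[11]
#5 0xbd→b11/s1 VC-HIT; vc=[5]
#6 0x39→b3/s1 MISS; vc=[5,11]
#7 0x51→b5/s1 VC-HIT; vc=[3,11]
#8 0x3e→b3/s1 VC-HIT; vc=[5,11]
#9 0xbf→b11/s1 VC-HIT; vc=[5,3]
#10 0xbc→b11/s1 L1-HIT; vc=[5,3]
#11 0x53→b5/s1 VC-HIT; vc=[11,3]
#12 0x3a→b3/s1 VC-HIT; vc=[11,5]
#13 0x56→b5/s1 VC-HIT; vc=[11,3]
#14 0xb7→b11/s1 VC-HIT; vc=[5,3]

VC = [5, 3]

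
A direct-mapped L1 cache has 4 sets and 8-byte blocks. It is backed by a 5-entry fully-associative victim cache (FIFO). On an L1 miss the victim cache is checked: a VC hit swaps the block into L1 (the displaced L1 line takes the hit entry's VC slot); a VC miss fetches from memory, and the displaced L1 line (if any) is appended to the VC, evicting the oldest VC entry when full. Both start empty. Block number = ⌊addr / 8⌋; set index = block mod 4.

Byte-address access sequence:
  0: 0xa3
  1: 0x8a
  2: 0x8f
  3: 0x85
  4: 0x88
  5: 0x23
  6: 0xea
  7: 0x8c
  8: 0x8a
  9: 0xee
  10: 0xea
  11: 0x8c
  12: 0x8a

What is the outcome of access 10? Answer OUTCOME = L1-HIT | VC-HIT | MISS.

0: 0xa3 (blk 20, set 0) → MISS  vc=[]
1: 0x8a (blk 17, set 1) → MISS  vc=[]
2: 0x8f (blk 17, set 1) → L1-HIT  vc=[]
3: 0x85 (blk 16, set 0) → MISS  vc=[20]
4: 0x88 (blk 17, set 1) → L1-HIT  vc=[20]
5: 0x23 (blk 4, set 0) → MISS  vc=[20, 16]
6: 0xea (blk 29, set 1) → MISS  vc=[20, 16, 17]
7: 0x8c (blk 17, set 1) → VC-HIT  vc=[20, 16, 29]
8: 0x8a (blk 17, set 1) → L1-HIT  vc=[20, 16, 29]
9: 0xee (blk 29, set 1) → VC-HIT  vc=[20, 16, 17]
10: 0xea (blk 29, set 1) → L1-HIT  vc=[20, 16, 17]
11: 0x8c (blk 17, set 1) → VC-HIT  vc=[20, 16, 29]
12: 0x8a (blk 17, set 1) → L1-HIT  vc=[20, 16, 29]

OUTCOME = L1-HIT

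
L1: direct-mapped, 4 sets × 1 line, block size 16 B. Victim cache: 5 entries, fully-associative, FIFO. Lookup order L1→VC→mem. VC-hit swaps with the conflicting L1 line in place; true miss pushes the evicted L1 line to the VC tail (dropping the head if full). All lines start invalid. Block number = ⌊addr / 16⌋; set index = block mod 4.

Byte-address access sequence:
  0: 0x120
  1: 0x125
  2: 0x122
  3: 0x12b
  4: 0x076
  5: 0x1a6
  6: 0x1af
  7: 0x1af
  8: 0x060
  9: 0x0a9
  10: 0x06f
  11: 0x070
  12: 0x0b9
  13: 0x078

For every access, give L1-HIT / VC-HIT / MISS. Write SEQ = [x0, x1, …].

#0 0x120→b18/s2 MISS; vc=[]
#1 0x125→b18/s2 L1-HIT; vc=[]
#2 0x122→b18/s2 L1-HIT; vc=[]
#3 0x12b→b18/s2 L1-HIT; vc=[]
#4 0x76→b7/s3 MISS; vc=[]
#5 0x1a6→b26/s2 MISS; vc=[18]
#6 0x1af→b26/s2 L1-HIT; vc=[18]
#7 0x1af→b26/s2 L1-HIT; vc=[18]
#8 0x60→b6/s2 MISS; vc=[18,26]
#9 0xa9→b10/s2 MISS; vc=[18,26,6]
#10 0x6f→b6/s2 VC-HIT; vc=[18,26,10]
#11 0x70→b7/s3 L1-HIT; vc=[18,26,10]
#12 0xb9→b11/s3 MISS; vc=[18,26,10,7]
#13 0x78→b7/s3 VC-HIT; vc=[18,26,10,11]

SEQ = [MISS, L1-HIT, L1-HIT, L1-HIT, MISS, MISS, L1-HIT, L1-HIT, MISS, MISS, VC-HIT, L1-HIT, MISS, VC-HIT]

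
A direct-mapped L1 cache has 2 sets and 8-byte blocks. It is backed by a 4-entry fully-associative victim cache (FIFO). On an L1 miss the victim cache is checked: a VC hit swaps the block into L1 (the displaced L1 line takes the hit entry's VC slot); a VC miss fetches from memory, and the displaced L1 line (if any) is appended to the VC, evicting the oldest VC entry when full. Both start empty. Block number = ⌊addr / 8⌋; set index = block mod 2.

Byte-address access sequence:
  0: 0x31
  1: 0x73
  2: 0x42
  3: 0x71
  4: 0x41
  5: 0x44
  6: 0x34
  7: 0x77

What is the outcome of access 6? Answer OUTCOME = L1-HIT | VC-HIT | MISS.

0: 0x31 (blk 6, set 0) → MISS  vc=[]
1: 0x73 (blk 14, set 0) → MISS  vc=[6]
2: 0x42 (blk 8, set 0) → MISS  vc=[6, 14]
3: 0x71 (blk 14, set 0) → VC-HIT  vc=[6, 8]
4: 0x41 (blk 8, set 0) → VC-HIT  vc=[6, 14]
5: 0x44 (blk 8, set 0) → L1-HIT  vc=[6, 14]
6: 0x34 (blk 6, set 0) → VC-HIT  vc=[8, 14]
7: 0x77 (blk 14, set 0) → VC-HIT  vc=[8, 6]

OUTCOME = VC-HIT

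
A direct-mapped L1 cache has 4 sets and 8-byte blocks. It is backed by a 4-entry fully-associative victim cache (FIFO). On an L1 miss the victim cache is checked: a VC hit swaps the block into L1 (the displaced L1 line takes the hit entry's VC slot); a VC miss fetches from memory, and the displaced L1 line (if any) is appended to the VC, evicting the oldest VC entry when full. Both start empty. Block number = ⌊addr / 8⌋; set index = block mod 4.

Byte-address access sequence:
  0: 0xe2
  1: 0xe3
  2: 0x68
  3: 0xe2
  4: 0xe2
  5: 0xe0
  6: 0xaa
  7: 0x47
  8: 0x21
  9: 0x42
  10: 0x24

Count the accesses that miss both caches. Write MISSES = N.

MISSES = 5

  [0] addr=0xe2 blk=28 s=0: MISS | VC []
  [1] addr=0xe3 blk=28 s=0: L1-HIT | VC []
  [2] addr=0x68 blk=13 s=1: MISS | VC []
  [3] addr=0xe2 blk=28 s=0: L1-HIT | VC []
  [4] addr=0xe2 blk=28 s=0: L1-HIT | VC []
  [5] addr=0xe0 blk=28 s=0: L1-HIT | VC []
  [6] addr=0xaa blk=21 s=1: MISS | VC [13]
  [7] addr=0x47 blk=8 s=0: MISS | VC [13, 28]
  [8] addr=0x21 blk=4 s=0: MISS | VC [13, 28, 8]
  [9] addr=0x42 blk=8 s=0: VC-HIT | VC [13, 28, 4]
  [10] addr=0x24 blk=4 s=0: VC-HIT | VC [13, 28, 8]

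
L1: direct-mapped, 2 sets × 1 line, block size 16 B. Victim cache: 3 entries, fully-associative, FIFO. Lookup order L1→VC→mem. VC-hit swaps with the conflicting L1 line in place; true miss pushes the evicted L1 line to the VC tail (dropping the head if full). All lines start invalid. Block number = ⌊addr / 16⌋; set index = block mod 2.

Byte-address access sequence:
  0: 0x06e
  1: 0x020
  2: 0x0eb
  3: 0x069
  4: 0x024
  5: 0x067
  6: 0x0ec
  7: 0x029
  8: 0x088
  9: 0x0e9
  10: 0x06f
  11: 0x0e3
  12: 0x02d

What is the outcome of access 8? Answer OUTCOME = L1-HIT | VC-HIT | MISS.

OUTCOME = MISS

  [0] addr=0x6e blk=6 s=0: MISS | VC []
  [1] addr=0x20 blk=2 s=0: MISS | VC [6]
  [2] addr=0xeb blk=14 s=0: MISS | VC [6, 2]
  [3] addr=0x69 blk=6 s=0: VC-HIT | VC [14, 2]
  [4] addr=0x24 blk=2 s=0: VC-HIT | VC [14, 6]
  [5] addr=0x67 blk=6 s=0: VC-HIT | VC [14, 2]
  [6] addr=0xec blk=14 s=0: VC-HIT | VC [6, 2]
  [7] addr=0x29 blk=2 s=0: VC-HIT | VC [6, 14]
  [8] addr=0x88 blk=8 s=0: MISS | VC [6, 14, 2]
  [9] addr=0xe9 blk=14 s=0: VC-HIT | VC [6, 8, 2]
  [10] addr=0x6f blk=6 s=0: VC-HIT | VC [14, 8, 2]
  [11] addr=0xe3 blk=14 s=0: VC-HIT | VC [6, 8, 2]
  [12] addr=0x2d blk=2 s=0: VC-HIT | VC [6, 8, 14]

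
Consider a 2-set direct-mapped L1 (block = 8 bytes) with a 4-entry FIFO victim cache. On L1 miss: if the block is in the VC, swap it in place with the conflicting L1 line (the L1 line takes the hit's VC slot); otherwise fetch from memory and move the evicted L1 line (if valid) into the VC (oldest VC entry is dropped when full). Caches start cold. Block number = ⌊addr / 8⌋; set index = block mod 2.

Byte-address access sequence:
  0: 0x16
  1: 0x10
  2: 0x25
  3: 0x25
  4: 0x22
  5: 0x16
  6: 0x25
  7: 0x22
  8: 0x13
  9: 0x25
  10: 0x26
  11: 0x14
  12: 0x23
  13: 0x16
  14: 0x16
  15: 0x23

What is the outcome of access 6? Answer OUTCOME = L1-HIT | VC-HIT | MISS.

  [0] addr=0x16 blk=2 s=0: MISS | VC []
  [1] addr=0x10 blk=2 s=0: L1-HIT | VC []
  [2] addr=0x25 blk=4 s=0: MISS | VC [2]
  [3] addr=0x25 blk=4 s=0: L1-HIT | VC [2]
  [4] addr=0x22 blk=4 s=0: L1-HIT | VC [2]
  [5] addr=0x16 blk=2 s=0: VC-HIT | VC [4]
  [6] addr=0x25 blk=4 s=0: VC-HIT | VC [2]
  [7] addr=0x22 blk=4 s=0: L1-HIT | VC [2]
  [8] addr=0x13 blk=2 s=0: VC-HIT | VC [4]
  [9] addr=0x25 blk=4 s=0: VC-HIT | VC [2]
  [10] addr=0x26 blk=4 s=0: L1-HIT | VC [2]
  [11] addr=0x14 blk=2 s=0: VC-HIT | VC [4]
  [12] addr=0x23 blk=4 s=0: VC-HIT | VC [2]
  [13] addr=0x16 blk=2 s=0: VC-HIT | VC [4]
  [14] addr=0x16 blk=2 s=0: L1-HIT | VC [4]
  [15] addr=0x23 blk=4 s=0: VC-HIT | VC [2]

OUTCOME = VC-HIT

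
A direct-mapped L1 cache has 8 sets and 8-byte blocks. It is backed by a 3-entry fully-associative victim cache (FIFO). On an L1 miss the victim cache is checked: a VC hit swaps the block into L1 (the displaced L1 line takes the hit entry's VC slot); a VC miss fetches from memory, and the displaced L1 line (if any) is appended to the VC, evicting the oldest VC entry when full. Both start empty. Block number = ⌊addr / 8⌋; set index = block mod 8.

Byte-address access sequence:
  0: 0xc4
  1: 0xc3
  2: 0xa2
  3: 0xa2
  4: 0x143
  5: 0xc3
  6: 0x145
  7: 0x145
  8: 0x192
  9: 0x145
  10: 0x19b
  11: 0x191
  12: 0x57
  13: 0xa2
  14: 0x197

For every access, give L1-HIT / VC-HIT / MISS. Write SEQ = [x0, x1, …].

SEQ = [MISS, L1-HIT, MISS, L1-HIT, MISS, VC-HIT, VC-HIT, L1-HIT, MISS, L1-HIT, MISS, L1-HIT, MISS, L1-HIT, VC-HIT]

0: 0xc4 (blk 24, set 0) → MISS  vc=[]
1: 0xc3 (blk 24, set 0) → L1-HIT  vc=[]
2: 0xa2 (blk 20, set 4) → MISS  vc=[]
3: 0xa2 (blk 20, set 4) → L1-HIT  vc=[]
4: 0x143 (blk 40, set 0) → MISS  vc=[24]
5: 0xc3 (blk 24, set 0) → VC-HIT  vc=[40]
6: 0x145 (blk 40, set 0) → VC-HIT  vc=[24]
7: 0x145 (blk 40, set 0) → L1-HIT  vc=[24]
8: 0x192 (blk 50, set 2) → MISS  vc=[24]
9: 0x145 (blk 40, set 0) → L1-HIT  vc=[24]
10: 0x19b (blk 51, set 3) → MISS  vc=[24]
11: 0x191 (blk 50, set 2) → L1-HIT  vc=[24]
12: 0x57 (blk 10, set 2) → MISS  vc=[24, 50]
13: 0xa2 (blk 20, set 4) → L1-HIT  vc=[24, 50]
14: 0x197 (blk 50, set 2) → VC-HIT  vc=[24, 10]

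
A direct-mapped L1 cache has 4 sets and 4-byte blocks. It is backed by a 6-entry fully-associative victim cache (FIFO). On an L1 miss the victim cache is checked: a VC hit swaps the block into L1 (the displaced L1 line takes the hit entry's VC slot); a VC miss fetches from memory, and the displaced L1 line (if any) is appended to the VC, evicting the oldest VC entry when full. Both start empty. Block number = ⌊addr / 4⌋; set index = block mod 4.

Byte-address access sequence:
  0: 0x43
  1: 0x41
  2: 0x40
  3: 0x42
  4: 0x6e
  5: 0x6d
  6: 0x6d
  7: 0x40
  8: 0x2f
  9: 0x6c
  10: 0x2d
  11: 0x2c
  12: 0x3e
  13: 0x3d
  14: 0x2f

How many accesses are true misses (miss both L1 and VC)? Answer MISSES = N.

#0 0x43→b16/s0 MISS; vc=[]
#1 0x41→b16/s0 L1-HIT; vc=[]
#2 0x40→b16/s0 L1-HIT; vc=[]
#3 0x42→b16/s0 L1-HIT; vc=[]
#4 0x6e→b27/s3 MISS; vc=[]
#5 0x6d→b27/s3 L1-HIT; vc=[]
#6 0x6d→b27/s3 L1-HIT; vc=[]
#7 0x40→b16/s0 L1-HIT; vc=[]
#8 0x2f→b11/s3 MISS; vc=[27]
#9 0x6c→b27/s3 VC-HIT; vc=[11]
#10 0x2d→b11/s3 VC-HIT; vc=[27]
#11 0x2c→b11/s3 L1-HIT; vc=[27]
#12 0x3e→b15/s3 MISS; vc=[27,11]
#13 0x3d→b15/s3 L1-HIT; vc=[27,11]
#14 0x2f→b11/s3 VC-HIT; vc=[27,15]

MISSES = 4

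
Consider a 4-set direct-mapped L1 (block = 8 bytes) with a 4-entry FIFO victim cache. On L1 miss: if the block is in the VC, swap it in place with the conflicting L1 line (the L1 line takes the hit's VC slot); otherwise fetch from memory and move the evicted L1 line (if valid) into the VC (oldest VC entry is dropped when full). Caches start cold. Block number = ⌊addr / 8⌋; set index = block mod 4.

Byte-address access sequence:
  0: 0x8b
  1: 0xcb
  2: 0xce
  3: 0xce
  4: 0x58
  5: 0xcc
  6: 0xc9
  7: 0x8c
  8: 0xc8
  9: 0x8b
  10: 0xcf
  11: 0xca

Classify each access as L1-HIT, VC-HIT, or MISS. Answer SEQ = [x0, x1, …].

#0 0x8b→b17/s1 MISS; vc=[]
#1 0xcb→b25/s1 MISS; vc=[17]
#2 0xce→b25/s1 L1-HIT; vc=[17]
#3 0xce→b25/s1 L1-HIT; vc=[17]
#4 0x58→b11/s3 MISS; vc=[17]
#5 0xcc→b25/s1 L1-HIT; vc=[17]
#6 0xc9→b25/s1 L1-HIT; vc=[17]
#7 0x8c→b17/s1 VC-HIT; vc=[25]
#8 0xc8→b25/s1 VC-HIT; vc=[17]
#9 0x8b→b17/s1 VC-HIT; vc=[25]
#10 0xcf→b25/s1 VC-HIT; vc=[17]
#11 0xca→b25/s1 L1-HIT; vc=[17]

SEQ = [MISS, MISS, L1-HIT, L1-HIT, MISS, L1-HIT, L1-HIT, VC-HIT, VC-HIT, VC-HIT, VC-HIT, L1-HIT]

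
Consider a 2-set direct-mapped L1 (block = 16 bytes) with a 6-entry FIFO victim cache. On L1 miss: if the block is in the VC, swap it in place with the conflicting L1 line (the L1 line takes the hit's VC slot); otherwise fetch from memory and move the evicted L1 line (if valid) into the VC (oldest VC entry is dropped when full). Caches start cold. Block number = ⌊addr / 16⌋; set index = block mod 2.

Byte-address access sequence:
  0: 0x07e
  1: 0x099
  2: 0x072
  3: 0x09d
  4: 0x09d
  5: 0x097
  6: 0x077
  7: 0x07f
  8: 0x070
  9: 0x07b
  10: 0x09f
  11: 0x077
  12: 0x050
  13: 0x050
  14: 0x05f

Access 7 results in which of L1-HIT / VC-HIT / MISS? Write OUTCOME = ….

#0 0x7e→b7/s1 MISS; vc=[]
#1 0x99→b9/s1 MISS; vc=[7]
#2 0x72→b7/s1 VC-HIT; vc=[9]
#3 0x9d→b9/s1 VC-HIT; vc=[7]
#4 0x9d→b9/s1 L1-HIT; vc=[7]
#5 0x97→b9/s1 L1-HIT; vc=[7]
#6 0x77→b7/s1 VC-HIT; vc=[9]
#7 0x7f→b7/s1 L1-HIT; vc=[9]
#8 0x70→b7/s1 L1-HIT; vc=[9]
#9 0x7b→b7/s1 L1-HIT; vc=[9]
#10 0x9f→b9/s1 VC-HIT; vc=[7]
#11 0x77→b7/s1 VC-HIT; vc=[9]
#12 0x50→b5/s1 MISS; vc=[9,7]
#13 0x50→b5/s1 L1-HIT; vc=[9,7]
#14 0x5f→b5/s1 L1-HIT; vc=[9,7]

OUTCOME = L1-HIT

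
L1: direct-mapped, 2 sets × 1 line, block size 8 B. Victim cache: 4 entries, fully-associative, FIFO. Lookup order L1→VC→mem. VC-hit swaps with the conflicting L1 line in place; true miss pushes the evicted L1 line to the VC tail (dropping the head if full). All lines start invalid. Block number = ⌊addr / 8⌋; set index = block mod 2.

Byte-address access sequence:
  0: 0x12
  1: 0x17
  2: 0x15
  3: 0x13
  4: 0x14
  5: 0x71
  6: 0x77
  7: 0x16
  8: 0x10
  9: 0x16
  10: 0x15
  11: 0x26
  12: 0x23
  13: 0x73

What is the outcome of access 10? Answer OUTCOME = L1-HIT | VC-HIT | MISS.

OUTCOME = L1-HIT

#0 0x12→b2/s0 MISS; vc=[]
#1 0x17→b2/s0 L1-HIT; vc=[]
#2 0x15→b2/s0 L1-HIT; vc=[]
#3 0x13→b2/s0 L1-HIT; vc=[]
#4 0x14→b2/s0 L1-HIT; vc=[]
#5 0x71→b14/s0 MISS; vc=[2]
#6 0x77→b14/s0 L1-HIT; vc=[2]
#7 0x16→b2/s0 VC-HIT; vc=[14]
#8 0x10→b2/s0 L1-HIT; vc=[14]
#9 0x16→b2/s0 L1-HIT; vc=[14]
#10 0x15→b2/s0 L1-HIT; vc=[14]
#11 0x26→b4/s0 MISS; vc=[14,2]
#12 0x23→b4/s0 L1-HIT; vc=[14,2]
#13 0x73→b14/s0 VC-HIT; vc=[4,2]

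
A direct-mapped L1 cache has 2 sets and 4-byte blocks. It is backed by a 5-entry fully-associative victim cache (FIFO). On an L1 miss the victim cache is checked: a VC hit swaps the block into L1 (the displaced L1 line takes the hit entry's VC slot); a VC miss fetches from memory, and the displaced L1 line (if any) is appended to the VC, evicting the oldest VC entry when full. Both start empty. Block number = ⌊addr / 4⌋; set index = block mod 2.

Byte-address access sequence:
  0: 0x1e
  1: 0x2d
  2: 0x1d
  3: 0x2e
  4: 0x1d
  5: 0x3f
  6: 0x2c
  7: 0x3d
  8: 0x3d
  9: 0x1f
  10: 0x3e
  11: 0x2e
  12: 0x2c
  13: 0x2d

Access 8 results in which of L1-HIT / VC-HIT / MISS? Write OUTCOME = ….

#0 0x1e→b7/s1 MISS; vc=[]
#1 0x2d→b11/s1 MISS; vc=[7]
#2 0x1d→b7/s1 VC-HIT; vc=[11]
#3 0x2e→b11/s1 VC-HIT; vc=[7]
#4 0x1d→b7/s1 VC-HIT; vc=[11]
#5 0x3f→b15/s1 MISS; vc=[11,7]
#6 0x2c→b11/s1 VC-HIT; vc=[15,7]
#7 0x3d→b15/s1 VC-HIT; vc=[11,7]
#8 0x3d→b15/s1 L1-HIT; vc=[11,7]
#9 0x1f→b7/s1 VC-HIT; vc=[11,15]
#10 0x3e→b15/s1 VC-HIT; vc=[11,7]
#11 0x2e→b11/s1 VC-HIT; vc=[15,7]
#12 0x2c→b11/s1 L1-HIT; vc=[15,7]
#13 0x2d→b11/s1 L1-HIT; vc=[15,7]

OUTCOME = L1-HIT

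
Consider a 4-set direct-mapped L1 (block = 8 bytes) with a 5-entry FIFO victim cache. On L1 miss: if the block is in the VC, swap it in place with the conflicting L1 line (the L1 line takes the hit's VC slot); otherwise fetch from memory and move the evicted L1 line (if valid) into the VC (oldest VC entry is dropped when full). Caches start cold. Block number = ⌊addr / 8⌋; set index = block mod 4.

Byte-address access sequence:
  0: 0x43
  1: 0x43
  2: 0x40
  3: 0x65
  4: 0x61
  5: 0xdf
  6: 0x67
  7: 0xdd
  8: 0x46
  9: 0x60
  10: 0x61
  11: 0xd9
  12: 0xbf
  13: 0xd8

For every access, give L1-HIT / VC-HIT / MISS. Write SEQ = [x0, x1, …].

SEQ = [MISS, L1-HIT, L1-HIT, MISS, L1-HIT, MISS, L1-HIT, L1-HIT, VC-HIT, VC-HIT, L1-HIT, L1-HIT, MISS, VC-HIT]

0: 0x43 (blk 8, set 0) → MISS  vc=[]
1: 0x43 (blk 8, set 0) → L1-HIT  vc=[]
2: 0x40 (blk 8, set 0) → L1-HIT  vc=[]
3: 0x65 (blk 12, set 0) → MISS  vc=[8]
4: 0x61 (blk 12, set 0) → L1-HIT  vc=[8]
5: 0xdf (blk 27, set 3) → MISS  vc=[8]
6: 0x67 (blk 12, set 0) → L1-HIT  vc=[8]
7: 0xdd (blk 27, set 3) → L1-HIT  vc=[8]
8: 0x46 (blk 8, set 0) → VC-HIT  vc=[12]
9: 0x60 (blk 12, set 0) → VC-HIT  vc=[8]
10: 0x61 (blk 12, set 0) → L1-HIT  vc=[8]
11: 0xd9 (blk 27, set 3) → L1-HIT  vc=[8]
12: 0xbf (blk 23, set 3) → MISS  vc=[8, 27]
13: 0xd8 (blk 27, set 3) → VC-HIT  vc=[8, 23]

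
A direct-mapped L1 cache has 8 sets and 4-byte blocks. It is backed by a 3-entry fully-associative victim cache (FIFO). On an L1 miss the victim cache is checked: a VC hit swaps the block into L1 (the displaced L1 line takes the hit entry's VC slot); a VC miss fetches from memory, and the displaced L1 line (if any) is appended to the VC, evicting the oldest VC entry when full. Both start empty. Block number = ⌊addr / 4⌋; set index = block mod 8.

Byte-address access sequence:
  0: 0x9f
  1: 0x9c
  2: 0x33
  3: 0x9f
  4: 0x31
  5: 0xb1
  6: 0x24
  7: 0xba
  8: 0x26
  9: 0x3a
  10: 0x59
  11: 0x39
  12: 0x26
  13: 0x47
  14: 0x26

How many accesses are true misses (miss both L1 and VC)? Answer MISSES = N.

MISSES = 8

  [0] addr=0x9f blk=39 s=7: MISS | VC []
  [1] addr=0x9c blk=39 s=7: L1-HIT | VC []
  [2] addr=0x33 blk=12 s=4: MISS | VC []
  [3] addr=0x9f blk=39 s=7: L1-HIT | VC []
  [4] addr=0x31 blk=12 s=4: L1-HIT | VC []
  [5] addr=0xb1 blk=44 s=4: MISS | VC [12]
  [6] addr=0x24 blk=9 s=1: MISS | VC [12]
  [7] addr=0xba blk=46 s=6: MISS | VC [12]
  [8] addr=0x26 blk=9 s=1: L1-HIT | VC [12]
  [9] addr=0x3a blk=14 s=6: MISS | VC [12, 46]
  [10] addr=0x59 blk=22 s=6: MISS | VC [12, 46, 14]
  [11] addr=0x39 blk=14 s=6: VC-HIT | VC [12, 46, 22]
  [12] addr=0x26 blk=9 s=1: L1-HIT | VC [12, 46, 22]
  [13] addr=0x47 blk=17 s=1: MISS | VC [46, 22, 9]
  [14] addr=0x26 blk=9 s=1: VC-HIT | VC [46, 22, 17]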